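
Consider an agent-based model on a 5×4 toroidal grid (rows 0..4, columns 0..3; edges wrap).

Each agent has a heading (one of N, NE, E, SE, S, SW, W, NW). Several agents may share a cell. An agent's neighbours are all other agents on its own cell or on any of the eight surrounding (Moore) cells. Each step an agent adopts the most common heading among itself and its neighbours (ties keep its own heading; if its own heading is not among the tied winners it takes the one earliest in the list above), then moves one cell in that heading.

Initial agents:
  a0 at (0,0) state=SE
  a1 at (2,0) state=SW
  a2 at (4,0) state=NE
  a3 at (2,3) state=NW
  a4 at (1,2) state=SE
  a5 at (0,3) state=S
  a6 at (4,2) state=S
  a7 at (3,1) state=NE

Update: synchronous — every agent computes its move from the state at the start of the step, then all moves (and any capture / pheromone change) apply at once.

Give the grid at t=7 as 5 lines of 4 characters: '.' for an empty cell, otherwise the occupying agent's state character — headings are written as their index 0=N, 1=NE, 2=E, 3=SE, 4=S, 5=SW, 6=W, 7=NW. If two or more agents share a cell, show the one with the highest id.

....
.3..
3..3
.3.3
.5..

t=1: a0@(1,1):SE a1@(3,3):SW a2@(3,1):NE a3@(1,2):NW a4@(2,3):SE a5@(1,3):S a6@(0,2):S a7@(2,2):NE
t=2: a0@(2,2):SE a1@(4,2):SW a2@(2,2):NE a3@(2,3):SE a4@(3,0):SE a5@(2,3):S a6@(1,2):S a7@(1,3):NE
t=3: a0@(3,3):SE a1@(0,1):SW a2@(1,3):NE a3@(3,0):SE a4@(4,1):SE a5@(3,0):SE a6@(2,2):S a7@(0,0):NE
t=4: a0@(4,0):SE a1@(1,0):SW a2@(0,0):NE a3@(4,1):SE a4@(0,2):SE a5@(4,1):SE a6@(3,2):S a7@(4,1):NE
t=5: a0@(0,1):SE a1@(2,3):SW a2@(1,1):SE a3@(0,2):SE a4@(1,3):SE a5@(0,2):SE a6@(4,3):SE a7@(0,2):SE
t=6: a0@(1,2):SE a1@(3,2):SW a2@(2,2):SE a3@(1,3):SE a4@(2,0):SE a5@(1,3):SE a6@(0,0):SE a7@(1,3):SE
t=7: a0@(2,3):SE a1@(4,1):SW a2@(3,3):SE a3@(2,0):SE a4@(3,1):SE a5@(2,0):SE a6@(1,1):SE a7@(2,0):SE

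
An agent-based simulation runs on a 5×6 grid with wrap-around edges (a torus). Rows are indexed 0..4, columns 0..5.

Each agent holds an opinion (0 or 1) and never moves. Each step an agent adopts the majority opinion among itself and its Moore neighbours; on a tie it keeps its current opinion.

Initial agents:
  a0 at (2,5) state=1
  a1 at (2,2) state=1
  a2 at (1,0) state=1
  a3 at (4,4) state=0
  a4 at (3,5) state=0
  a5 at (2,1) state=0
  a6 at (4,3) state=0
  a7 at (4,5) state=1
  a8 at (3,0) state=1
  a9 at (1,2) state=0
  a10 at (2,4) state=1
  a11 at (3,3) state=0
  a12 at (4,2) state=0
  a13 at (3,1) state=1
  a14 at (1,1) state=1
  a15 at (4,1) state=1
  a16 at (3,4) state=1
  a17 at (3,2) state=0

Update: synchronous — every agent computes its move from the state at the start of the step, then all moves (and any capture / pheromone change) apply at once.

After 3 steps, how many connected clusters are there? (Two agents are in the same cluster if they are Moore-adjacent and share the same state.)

2

t=1: a0@(2,5):1 a1@(2,2):0 a2@(1,0):1 a3@(4,4):0 a4@(3,5):1 a5@(2,1):1 a6@(4,3):0 a7@(4,5):1 a8@(3,0):1 a9@(1,2):0 a10@(2,4):1 a11@(3,3):0 a12@(4,2):0 a13@(3,1):1 a14@(1,1):1 a15@(4,1):1 a16@(3,4):1 a17@(3,2):0
t=2: (unchanged — steady state)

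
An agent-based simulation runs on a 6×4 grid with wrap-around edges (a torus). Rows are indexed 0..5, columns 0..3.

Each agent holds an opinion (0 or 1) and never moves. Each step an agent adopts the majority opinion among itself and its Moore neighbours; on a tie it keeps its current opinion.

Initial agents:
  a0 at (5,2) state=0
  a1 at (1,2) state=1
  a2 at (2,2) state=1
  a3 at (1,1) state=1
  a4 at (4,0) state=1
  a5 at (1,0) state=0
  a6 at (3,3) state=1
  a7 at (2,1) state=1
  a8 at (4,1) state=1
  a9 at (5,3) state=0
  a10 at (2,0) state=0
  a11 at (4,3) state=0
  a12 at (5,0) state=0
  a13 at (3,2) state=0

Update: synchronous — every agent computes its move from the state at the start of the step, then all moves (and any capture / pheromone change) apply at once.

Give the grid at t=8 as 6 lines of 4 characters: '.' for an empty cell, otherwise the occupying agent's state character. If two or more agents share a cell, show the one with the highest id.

t=1: a0@(5,2):0 a1@(1,2):1 a2@(2,2):1 a3@(1,1):1 a4@(4,0):1 a5@(1,0):0 a6@(3,3):1 a7@(2,1):1 a8@(4,1):0 a9@(5,3):0 a10@(2,0):1 a11@(4,3):0 a12@(5,0):0 a13@(3,2):1
t=2: a0@(5,2):0 a1@(1,2):1 a2@(2,2):1 a3@(1,1):1 a4@(4,0):0 a5@(1,0):1 a6@(3,3):1 a7@(2,1):1 a8@(4,1):0 a9@(5,3):0 a10@(2,0):1 a11@(4,3):0 a12@(5,0):0 a13@(3,2):1
t=3: (unchanged — steady state)

....
111.
111.
..11
00.0
0.00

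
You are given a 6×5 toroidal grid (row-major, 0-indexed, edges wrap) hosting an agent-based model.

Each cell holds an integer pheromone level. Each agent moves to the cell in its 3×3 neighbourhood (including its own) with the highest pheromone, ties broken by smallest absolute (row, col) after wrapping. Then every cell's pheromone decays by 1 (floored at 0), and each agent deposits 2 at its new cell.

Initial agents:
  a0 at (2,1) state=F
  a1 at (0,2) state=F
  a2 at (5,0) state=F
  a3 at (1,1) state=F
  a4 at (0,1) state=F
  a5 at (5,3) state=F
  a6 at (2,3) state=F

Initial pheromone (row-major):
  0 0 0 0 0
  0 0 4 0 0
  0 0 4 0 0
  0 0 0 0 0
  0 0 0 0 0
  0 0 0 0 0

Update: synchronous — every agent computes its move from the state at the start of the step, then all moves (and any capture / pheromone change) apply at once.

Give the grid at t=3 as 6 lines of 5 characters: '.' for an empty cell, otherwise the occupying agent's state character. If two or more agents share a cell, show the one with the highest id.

t=1: a0@(1,2) a1@(1,2) a2@(0,0) a3@(1,2) a4@(1,2) a5@(0,2) a6@(1,2) | pheromone: 2 0 2 0 0 / 0 0 13 0 0 / 0 0 3 0 0 / 0 0 0 0 0 / 0 0 0 0 0 / 0 0 0 0 0
t=2: a0@(1,2) a1@(1,2) a2@(0,0) a3@(1,2) a4@(1,2) a5@(1,2) a6@(1,2) | pheromone: 3 0 1 0 0 / 0 0 24 0 0 / 0 0 2 0 0 / 0 0 0 0 0 / 0 0 0 0 0 / 0 0 0 0 0
t=3: a0@(1,2) a1@(1,2) a2@(0,0) a3@(1,2) a4@(1,2) a5@(1,2) a6@(1,2) | pheromone: 4 0 0 0 0 / 0 0 35 0 0 / 0 0 1 0 0 / 0 0 0 0 0 / 0 0 0 0 0 / 0 0 0 0 0

F....
..F..
.....
.....
.....
.....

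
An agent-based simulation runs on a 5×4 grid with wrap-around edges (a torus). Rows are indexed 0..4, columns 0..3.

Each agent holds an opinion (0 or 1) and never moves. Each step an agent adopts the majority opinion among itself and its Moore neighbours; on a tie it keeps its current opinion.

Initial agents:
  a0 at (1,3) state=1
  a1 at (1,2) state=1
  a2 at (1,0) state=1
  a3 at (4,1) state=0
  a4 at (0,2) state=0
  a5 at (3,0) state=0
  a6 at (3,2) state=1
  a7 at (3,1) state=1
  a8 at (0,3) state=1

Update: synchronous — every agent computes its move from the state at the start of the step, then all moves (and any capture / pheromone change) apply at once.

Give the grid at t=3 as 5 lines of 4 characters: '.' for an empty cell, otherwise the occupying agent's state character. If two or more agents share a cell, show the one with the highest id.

t=1: a0@(1,3):1 a1@(1,2):1 a2@(1,0):1 a3@(4,1):0 a4@(0,2):1 a5@(3,0):0 a6@(3,2):1 a7@(3,1):1 a8@(0,3):1
t=2: a0@(1,3):1 a1@(1,2):1 a2@(1,0):1 a3@(4,1):1 a4@(0,2):1 a5@(3,0):0 a6@(3,2):1 a7@(3,1):1 a8@(0,3):1
t=3: a0@(1,3):1 a1@(1,2):1 a2@(1,0):1 a3@(4,1):1 a4@(0,2):1 a5@(3,0):1 a6@(3,2):1 a7@(3,1):1 a8@(0,3):1

..11
1.11
....
111.
.1..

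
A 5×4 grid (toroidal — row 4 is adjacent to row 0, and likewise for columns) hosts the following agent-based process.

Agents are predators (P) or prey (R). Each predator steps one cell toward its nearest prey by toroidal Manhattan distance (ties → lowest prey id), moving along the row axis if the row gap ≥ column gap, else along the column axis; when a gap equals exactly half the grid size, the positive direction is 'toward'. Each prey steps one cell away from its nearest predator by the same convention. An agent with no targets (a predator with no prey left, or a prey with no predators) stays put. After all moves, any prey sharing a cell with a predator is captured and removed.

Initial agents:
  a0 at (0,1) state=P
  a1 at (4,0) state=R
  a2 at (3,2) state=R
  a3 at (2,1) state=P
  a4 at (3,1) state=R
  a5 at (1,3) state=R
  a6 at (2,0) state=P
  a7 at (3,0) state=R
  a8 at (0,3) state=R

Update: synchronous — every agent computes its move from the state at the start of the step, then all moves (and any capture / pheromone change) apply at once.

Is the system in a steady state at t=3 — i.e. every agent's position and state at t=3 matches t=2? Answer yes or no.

no

t=1: a0@(4,1):P a2@(4,2):R a3@(3,1):P a5@(0,3):R a6@(3,0):P a7@(4,0):R a8@(0,2):R
t=2: a0@(4,2):P a2@(4,3):R a3@(4,1):P a5@(0,2):R a6@(4,0):P a7@(4,3):R a8@(1,2):R
t=3: a0@(4,3):P a2@(4,0):R a3@(4,2):P a5@(1,2):R a6@(4,3):P a7@(4,0):R a8@(2,2):R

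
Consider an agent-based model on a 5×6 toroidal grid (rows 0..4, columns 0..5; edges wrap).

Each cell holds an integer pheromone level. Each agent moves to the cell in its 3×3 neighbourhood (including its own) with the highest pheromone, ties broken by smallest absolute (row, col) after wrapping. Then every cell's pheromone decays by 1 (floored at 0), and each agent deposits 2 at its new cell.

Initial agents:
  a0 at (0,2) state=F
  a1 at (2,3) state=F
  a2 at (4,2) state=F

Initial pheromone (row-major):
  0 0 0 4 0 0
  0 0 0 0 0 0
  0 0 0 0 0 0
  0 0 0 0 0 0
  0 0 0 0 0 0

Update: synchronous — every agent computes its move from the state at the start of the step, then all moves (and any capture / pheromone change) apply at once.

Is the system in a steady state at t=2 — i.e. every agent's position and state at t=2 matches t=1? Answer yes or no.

no

t=1: a0@(0,3) a1@(1,2) a2@(0,3) | pheromone: 0 0 0 7 0 0 / 0 0 2 0 0 0 / 0 0 0 0 0 0 / 0 0 0 0 0 0 / 0 0 0 0 0 0
t=2: a0@(0,3) a1@(0,3) a2@(0,3) | pheromone: 0 0 0 12 0 0 / 0 0 1 0 0 0 / 0 0 0 0 0 0 / 0 0 0 0 0 0 / 0 0 0 0 0 0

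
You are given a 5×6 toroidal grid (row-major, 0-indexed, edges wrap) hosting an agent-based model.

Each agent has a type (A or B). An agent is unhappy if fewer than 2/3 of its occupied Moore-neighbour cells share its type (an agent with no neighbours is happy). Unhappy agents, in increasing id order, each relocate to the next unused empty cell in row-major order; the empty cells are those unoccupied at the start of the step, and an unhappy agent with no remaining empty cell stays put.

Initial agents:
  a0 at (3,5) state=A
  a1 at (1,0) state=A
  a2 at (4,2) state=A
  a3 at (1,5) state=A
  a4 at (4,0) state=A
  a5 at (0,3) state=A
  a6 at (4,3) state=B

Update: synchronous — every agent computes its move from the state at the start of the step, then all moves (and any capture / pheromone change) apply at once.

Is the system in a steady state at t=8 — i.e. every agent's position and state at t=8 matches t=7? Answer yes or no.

yes

t=1: a0@(3,5):A a1@(1,0):A a2@(0,0):A a3@(1,5):A a4@(4,0):A a5@(0,1):A a6@(0,2):B
t=2: a0@(3,5):A a1@(1,0):A a2@(0,0):A a3@(1,5):A a4@(4,0):A a5@(0,1):A a6@(0,3):B
t=3: (unchanged — steady state)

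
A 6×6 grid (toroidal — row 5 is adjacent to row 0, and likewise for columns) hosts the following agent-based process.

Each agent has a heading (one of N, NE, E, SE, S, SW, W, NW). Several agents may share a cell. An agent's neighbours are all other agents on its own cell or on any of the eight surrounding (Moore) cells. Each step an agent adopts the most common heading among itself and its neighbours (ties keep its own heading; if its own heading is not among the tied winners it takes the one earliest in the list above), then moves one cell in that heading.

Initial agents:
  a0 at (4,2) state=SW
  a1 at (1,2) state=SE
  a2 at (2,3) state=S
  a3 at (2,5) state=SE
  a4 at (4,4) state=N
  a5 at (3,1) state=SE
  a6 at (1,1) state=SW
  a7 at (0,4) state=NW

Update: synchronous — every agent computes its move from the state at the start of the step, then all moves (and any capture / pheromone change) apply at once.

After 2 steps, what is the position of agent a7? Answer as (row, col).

(4, 2)

t=1: a0@(5,1):SW a1@(2,3):SE a2@(3,3):S a3@(3,0):SE a4@(3,4):N a5@(4,2):SE a6@(2,0):SW a7@(5,3):NW
t=2: a0@(0,0):SW a1@(3,4):SE a2@(4,4):SE a3@(4,1):SE a4@(2,4):N a5@(5,3):SE a6@(3,5):SW a7@(4,2):NW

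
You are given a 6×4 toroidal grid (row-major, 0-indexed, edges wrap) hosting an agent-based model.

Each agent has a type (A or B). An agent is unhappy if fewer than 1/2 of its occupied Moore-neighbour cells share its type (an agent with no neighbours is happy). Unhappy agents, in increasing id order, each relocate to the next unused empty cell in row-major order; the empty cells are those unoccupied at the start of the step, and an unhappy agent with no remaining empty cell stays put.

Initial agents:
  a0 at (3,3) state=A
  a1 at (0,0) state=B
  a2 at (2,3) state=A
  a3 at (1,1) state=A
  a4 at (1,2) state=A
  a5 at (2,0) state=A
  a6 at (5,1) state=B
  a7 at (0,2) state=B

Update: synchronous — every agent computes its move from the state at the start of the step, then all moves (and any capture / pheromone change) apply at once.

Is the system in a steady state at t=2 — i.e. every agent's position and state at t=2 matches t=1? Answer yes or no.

t=1: a0@(3,3):A a1@(0,0):B a2@(2,3):A a3@(1,1):A a4@(1,2):A a5@(2,0):A a6@(5,1):B a7@(0,1):B
t=2: (unchanged — steady state)

yes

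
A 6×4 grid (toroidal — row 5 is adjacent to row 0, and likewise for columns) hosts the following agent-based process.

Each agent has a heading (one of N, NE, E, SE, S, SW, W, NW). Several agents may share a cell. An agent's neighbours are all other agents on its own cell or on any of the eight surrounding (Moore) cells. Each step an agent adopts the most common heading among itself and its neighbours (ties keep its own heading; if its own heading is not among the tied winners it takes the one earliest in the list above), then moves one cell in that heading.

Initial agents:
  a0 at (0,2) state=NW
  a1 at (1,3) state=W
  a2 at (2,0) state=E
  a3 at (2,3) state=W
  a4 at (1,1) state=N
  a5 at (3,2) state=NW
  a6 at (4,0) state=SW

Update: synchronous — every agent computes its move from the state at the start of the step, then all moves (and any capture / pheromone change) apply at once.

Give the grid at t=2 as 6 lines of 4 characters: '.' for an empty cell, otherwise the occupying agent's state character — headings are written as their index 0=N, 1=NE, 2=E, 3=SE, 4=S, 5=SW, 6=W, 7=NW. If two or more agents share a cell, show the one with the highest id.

..5.
.6..
666.
....
7...
.0..

t=1: a0@(5,1):NW a1@(1,2):W a2@(2,3):W a3@(2,2):W a4@(0,1):N a5@(2,1):NW a6@(5,3):SW
t=2: a0@(4,0):NW a1@(1,1):W a2@(2,2):W a3@(2,1):W a4@(5,1):N a5@(2,0):W a6@(0,2):SW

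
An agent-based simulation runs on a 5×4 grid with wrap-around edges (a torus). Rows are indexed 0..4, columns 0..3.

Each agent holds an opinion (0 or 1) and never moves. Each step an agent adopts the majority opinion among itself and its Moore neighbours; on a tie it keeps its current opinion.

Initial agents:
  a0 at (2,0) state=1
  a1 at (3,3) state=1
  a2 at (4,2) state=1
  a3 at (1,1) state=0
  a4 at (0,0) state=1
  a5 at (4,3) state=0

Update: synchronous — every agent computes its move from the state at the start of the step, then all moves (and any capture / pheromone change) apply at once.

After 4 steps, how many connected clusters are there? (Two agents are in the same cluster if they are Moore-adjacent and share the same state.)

1

t=1: a0@(2,0):1 a1@(3,3):1 a2@(4,2):1 a3@(1,1):1 a4@(0,0):0 a5@(4,3):1
t=2: a0@(2,0):1 a1@(3,3):1 a2@(4,2):1 a3@(1,1):1 a4@(0,0):1 a5@(4,3):1
t=3: (unchanged — steady state)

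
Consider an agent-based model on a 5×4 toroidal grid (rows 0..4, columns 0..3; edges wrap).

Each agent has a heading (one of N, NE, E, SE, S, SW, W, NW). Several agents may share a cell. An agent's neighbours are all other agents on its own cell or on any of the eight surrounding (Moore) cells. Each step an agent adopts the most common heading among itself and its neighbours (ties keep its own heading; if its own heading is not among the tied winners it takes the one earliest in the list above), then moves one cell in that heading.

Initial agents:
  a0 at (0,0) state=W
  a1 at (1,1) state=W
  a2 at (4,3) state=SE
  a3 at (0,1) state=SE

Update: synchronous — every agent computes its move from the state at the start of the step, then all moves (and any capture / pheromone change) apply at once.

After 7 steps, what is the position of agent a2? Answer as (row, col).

t=1: a0@(0,3):W a1@(1,0):W a2@(0,0):SE a3@(0,0):W
t=2: a0@(0,2):W a1@(1,3):W a2@(0,3):W a3@(0,3):W
t=3: a0@(0,1):W a1@(1,2):W a2@(0,2):W a3@(0,2):W
t=4: a0@(0,0):W a1@(1,1):W a2@(0,1):W a3@(0,1):W
t=5: a0@(0,3):W a1@(1,0):W a2@(0,0):W a3@(0,0):W
t=6: a0@(0,2):W a1@(1,3):W a2@(0,3):W a3@(0,3):W
t=7: a0@(0,1):W a1@(1,2):W a2@(0,2):W a3@(0,2):W

(0, 2)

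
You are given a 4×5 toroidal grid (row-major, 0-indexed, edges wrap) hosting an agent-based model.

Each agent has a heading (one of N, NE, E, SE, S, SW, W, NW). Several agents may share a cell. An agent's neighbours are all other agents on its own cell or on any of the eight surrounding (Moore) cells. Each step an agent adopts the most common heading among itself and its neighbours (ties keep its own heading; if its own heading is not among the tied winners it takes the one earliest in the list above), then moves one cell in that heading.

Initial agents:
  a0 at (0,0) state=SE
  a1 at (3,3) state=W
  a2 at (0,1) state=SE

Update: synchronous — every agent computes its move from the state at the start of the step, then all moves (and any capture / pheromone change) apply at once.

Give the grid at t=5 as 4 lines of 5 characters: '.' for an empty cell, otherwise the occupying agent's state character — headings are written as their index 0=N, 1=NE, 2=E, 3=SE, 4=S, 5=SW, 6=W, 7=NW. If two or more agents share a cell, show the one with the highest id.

t=1: a0@(1,1):SE a1@(3,2):W a2@(1,2):SE
t=2: a0@(2,2):SE a1@(3,1):W a2@(2,3):SE
t=3: a0@(3,3):SE a1@(3,0):W a2@(3,4):SE
t=4: a0@(0,4):SE a1@(3,4):W a2@(0,0):SE
t=5: a0@(1,0):SE a1@(0,0):SE a2@(1,1):SE

3....
33...
.....
.....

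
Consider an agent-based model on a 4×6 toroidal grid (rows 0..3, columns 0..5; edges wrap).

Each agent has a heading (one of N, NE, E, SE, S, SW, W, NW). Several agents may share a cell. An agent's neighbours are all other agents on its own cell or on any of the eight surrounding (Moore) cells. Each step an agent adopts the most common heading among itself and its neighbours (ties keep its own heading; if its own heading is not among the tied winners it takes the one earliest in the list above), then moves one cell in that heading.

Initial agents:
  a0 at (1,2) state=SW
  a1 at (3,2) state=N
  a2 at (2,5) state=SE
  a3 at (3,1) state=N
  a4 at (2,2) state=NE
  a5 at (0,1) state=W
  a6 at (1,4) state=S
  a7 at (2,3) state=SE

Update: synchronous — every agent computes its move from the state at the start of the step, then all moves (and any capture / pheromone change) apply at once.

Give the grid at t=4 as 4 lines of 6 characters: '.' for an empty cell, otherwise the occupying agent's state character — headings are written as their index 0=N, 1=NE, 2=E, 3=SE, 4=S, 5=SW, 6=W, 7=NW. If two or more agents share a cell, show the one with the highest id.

00....
......
.00...
.00...

t=1: a0@(2,1):SW a1@(2,2):N a2@(3,0):SE a3@(2,1):N a4@(1,2):N a5@(3,1):N a6@(2,5):SE a7@(3,4):SE
t=2: a0@(1,1):N a1@(1,2):N a2@(0,1):SE a3@(1,1):N a4@(0,2):N a5@(2,1):N a6@(3,0):SE a7@(0,5):SE
t=3: a0@(0,1):N a1@(0,2):N a2@(3,1):N a3@(0,1):N a4@(3,2):N a5@(1,1):N a6@(0,1):SE a7@(1,0):SE
t=4: a0@(3,1):N a1@(3,2):N a2@(2,1):N a3@(3,1):N a4@(2,2):N a5@(0,1):N a6@(3,1):N a7@(0,0):N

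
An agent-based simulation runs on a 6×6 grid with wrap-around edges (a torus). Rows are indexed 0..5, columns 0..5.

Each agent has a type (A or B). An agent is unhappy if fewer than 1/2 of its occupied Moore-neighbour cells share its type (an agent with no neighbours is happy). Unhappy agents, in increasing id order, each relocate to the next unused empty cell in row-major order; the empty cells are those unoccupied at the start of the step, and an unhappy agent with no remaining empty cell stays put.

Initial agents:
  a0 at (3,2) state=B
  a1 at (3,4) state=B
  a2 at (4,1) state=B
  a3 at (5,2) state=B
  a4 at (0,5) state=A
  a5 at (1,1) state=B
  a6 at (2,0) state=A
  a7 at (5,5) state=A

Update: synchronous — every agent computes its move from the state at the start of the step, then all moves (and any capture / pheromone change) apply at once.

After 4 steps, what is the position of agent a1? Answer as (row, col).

(3, 4)

t=1: a0@(3,2):B a1@(3,4):B a2@(4,1):B a3@(5,2):B a4@(0,5):A a5@(0,0):B a6@(0,1):A a7@(5,5):A
t=2: a0@(3,2):B a1@(3,4):B a2@(4,1):B a3@(5,2):B a4@(0,5):A a5@(0,2):B a6@(0,3):A a7@(5,5):A
t=3: a0@(3,2):B a1@(3,4):B a2@(4,1):B a3@(5,2):B a4@(0,5):A a5@(0,2):B a6@(0,0):A a7@(5,5):A
t=4: (unchanged — steady state)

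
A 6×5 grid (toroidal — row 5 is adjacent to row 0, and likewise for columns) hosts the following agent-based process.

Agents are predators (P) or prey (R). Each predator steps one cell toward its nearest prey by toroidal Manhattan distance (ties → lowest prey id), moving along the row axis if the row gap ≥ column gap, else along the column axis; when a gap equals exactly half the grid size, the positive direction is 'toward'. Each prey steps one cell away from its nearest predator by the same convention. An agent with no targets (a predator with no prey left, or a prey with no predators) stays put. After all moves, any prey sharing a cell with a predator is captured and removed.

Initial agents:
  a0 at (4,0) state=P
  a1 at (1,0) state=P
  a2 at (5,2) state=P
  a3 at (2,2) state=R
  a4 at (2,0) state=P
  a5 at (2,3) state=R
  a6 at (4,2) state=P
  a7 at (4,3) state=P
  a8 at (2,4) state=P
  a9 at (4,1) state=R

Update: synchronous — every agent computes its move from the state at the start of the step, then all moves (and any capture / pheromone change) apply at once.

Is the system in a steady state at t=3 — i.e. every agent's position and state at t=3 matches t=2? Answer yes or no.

yes

t=1: a0@(4,1):P a1@(1,1):P a2@(4,2):P a4@(2,1):P a5@(2,2):R a6@(4,1):P a7@(3,3):P a8@(2,3):P
t=2: a0@(3,1):P a1@(2,1):P a2@(3,2):P a4@(2,2):P a6@(3,1):P a7@(2,3):P a8@(2,2):P
t=3: (unchanged — steady state)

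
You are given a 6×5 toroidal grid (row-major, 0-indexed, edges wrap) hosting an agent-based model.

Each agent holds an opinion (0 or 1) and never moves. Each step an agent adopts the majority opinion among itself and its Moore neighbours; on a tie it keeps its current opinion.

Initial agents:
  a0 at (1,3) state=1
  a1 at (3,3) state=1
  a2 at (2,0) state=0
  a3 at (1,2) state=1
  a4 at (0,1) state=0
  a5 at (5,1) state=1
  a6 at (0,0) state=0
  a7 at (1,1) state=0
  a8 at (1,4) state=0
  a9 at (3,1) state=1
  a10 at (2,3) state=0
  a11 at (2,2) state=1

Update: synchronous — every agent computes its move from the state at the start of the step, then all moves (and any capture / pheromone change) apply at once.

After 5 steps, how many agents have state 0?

t=1: a0@(1,3):1 a1@(3,3):1 a2@(2,0):0 a3@(1,2):1 a4@(0,1):0 a5@(5,1):0 a6@(0,0):0 a7@(1,1):0 a8@(1,4):0 a9@(3,1):1 a10@(2,3):1 a11@(2,2):1
t=2: (unchanged — steady state)

6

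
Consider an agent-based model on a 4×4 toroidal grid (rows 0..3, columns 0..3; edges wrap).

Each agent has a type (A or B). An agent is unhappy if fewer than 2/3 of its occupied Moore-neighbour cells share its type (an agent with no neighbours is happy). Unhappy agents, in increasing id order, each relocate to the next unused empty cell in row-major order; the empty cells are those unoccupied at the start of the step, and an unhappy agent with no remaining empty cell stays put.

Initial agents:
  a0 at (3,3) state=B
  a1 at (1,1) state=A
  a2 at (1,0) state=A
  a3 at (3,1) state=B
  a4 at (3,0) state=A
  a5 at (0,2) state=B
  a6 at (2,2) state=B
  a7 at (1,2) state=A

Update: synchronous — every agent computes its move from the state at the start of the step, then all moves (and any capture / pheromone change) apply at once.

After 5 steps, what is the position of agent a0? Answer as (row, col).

(0, 0)

t=1: a0@(3,3):B a1@(0,0):A a2@(1,0):A a3@(3,1):B a4@(0,1):A a5@(0,3):B a6@(1,3):B a7@(2,0):A
t=2: a0@(0,2):B a1@(1,1):A a2@(1,2):A a3@(2,1):B a4@(0,1):A a5@(2,2):B a6@(2,3):B a7@(3,0):A
t=3: a0@(0,0):B a1@(0,3):A a2@(1,0):A a3@(1,3):B a4@(0,1):A a5@(2,0):B a6@(3,1):B a7@(3,2):A
t=4: a0@(0,2):B a1@(1,1):A a2@(1,2):A a3@(2,1):B a4@(2,2):A a5@(2,0):B a6@(2,3):B a7@(3,2):A
t=5: a0@(0,0):B a1@(0,1):A a2@(0,3):A a3@(1,0):B a4@(1,3):A a5@(2,0):B a6@(3,0):B a7@(3,1):A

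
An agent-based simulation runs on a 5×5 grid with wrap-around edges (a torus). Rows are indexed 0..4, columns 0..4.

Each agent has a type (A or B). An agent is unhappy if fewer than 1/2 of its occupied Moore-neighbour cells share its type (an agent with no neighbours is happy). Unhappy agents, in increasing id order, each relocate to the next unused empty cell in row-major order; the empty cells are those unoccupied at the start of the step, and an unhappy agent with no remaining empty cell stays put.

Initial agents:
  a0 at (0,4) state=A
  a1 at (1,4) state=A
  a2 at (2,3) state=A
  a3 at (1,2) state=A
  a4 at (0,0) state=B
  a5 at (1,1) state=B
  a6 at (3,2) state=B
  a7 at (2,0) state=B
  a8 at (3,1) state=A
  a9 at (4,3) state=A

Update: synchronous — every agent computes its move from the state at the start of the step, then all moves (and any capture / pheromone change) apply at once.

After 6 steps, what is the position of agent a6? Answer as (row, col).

t=1: a0@(0,4):A a1@(1,4):A a2@(2,3):A a3@(1,2):A a4@(0,1):B a5@(1,1):B a6@(0,2):B a7@(0,3):B a8@(1,0):A a9@(4,3):A
t=2: a0@(0,4):A a1@(1,4):A a2@(2,3):A a3@(0,0):A a4@(0,1):B a5@(1,1):B a6@(0,2):B a7@(1,3):B a8@(1,0):A a9@(2,0):A
t=3: a0@(0,4):A a1@(1,4):A a2@(2,3):A a3@(0,0):A a4@(0,1):B a5@(0,3):B a6@(0,2):B a7@(1,2):B a8@(1,0):A a9@(2,0):A
t=4: (unchanged — steady state)

(0, 2)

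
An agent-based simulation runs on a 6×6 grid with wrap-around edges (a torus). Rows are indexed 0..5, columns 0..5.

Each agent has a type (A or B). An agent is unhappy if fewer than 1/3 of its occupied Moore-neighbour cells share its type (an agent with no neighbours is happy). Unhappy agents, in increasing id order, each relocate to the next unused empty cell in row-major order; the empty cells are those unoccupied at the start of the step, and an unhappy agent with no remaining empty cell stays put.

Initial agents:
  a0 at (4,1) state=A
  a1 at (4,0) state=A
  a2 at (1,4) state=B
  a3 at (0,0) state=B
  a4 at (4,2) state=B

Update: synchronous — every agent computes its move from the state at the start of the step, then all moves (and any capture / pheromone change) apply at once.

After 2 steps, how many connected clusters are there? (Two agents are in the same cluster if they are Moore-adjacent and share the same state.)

3

t=1: a0@(4,1):A a1@(4,0):A a2@(1,4):B a3@(0,0):B a4@(0,1):B
t=2: (unchanged — steady state)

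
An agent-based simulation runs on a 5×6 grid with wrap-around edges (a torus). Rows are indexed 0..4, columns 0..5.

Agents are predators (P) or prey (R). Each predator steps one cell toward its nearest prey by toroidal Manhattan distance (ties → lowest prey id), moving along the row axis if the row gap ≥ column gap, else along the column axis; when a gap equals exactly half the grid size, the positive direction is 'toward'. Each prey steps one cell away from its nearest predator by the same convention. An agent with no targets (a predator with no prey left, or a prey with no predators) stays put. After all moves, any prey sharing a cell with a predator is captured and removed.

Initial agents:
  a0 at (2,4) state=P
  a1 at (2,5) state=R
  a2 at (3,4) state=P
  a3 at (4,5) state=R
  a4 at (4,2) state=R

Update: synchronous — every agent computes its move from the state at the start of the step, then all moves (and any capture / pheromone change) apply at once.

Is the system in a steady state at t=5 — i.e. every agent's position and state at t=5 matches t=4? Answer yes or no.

t=1: a0@(2,5):P a1@(2,0):R a2@(2,4):P a3@(0,5):R a4@(4,1):R
t=2: a0@(2,0):P a1@(2,1):R a2@(2,5):P a3@(4,5):R a4@(0,1):R
t=3: a0@(2,1):P a1@(2,2):R a2@(2,0):P a3@(0,5):R a4@(4,1):R
t=4: a0@(2,2):P a1@(2,3):R a2@(2,1):P a3@(4,5):R a4@(0,1):R
t=5: a0@(2,3):P a1@(2,4):R a2@(2,2):P a3@(0,5):R a4@(4,1):R

no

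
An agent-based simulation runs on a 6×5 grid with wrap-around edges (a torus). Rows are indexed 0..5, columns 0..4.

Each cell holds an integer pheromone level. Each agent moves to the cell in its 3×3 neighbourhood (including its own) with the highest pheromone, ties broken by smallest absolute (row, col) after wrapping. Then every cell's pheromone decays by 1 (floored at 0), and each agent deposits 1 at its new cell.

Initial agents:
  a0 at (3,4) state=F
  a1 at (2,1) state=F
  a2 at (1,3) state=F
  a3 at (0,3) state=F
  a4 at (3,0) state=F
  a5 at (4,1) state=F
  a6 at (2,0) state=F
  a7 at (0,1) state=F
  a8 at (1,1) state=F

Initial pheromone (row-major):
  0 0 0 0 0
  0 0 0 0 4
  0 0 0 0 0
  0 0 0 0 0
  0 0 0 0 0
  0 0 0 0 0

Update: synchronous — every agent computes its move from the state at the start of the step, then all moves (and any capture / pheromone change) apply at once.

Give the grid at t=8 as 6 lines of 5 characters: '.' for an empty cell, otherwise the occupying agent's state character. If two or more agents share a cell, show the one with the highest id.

.....
....F
.....
.....
.....
.....

t=1: a0@(2,0) a1@(1,0) a2@(1,4) a3@(1,4) a4@(2,0) a5@(3,0) a6@(1,4) a7@(0,0) a8@(0,0) | pheromone: 2 0 0 0 0 / 1 0 0 0 6 / 2 0 0 0 0 / 1 0 0 0 0 / 0 0 0 0 0 / 0 0 0 0 0
t=2: a0@(1,4) a1@(1,4) a2@(1,4) a3@(1,4) a4@(1,4) a5@(2,0) a6@(1,4) a7@(1,4) a8@(1,4) | pheromone: 1 0 0 0 0 / 0 0 0 0 13 / 2 0 0 0 0 / 0 0 0 0 0 / 0 0 0 0 0 / 0 0 0 0 0
t=3: a0@(1,4) a1@(1,4) a2@(1,4) a3@(1,4) a4@(1,4) a5@(1,4) a6@(1,4) a7@(1,4) a8@(1,4) | pheromone: 0 0 0 0 0 / 0 0 0 0 21 / 1 0 0 0 0 / 0 0 0 0 0 / 0 0 0 0 0 / 0 0 0 0 0
t=4: a0@(1,4) a1@(1,4) a2@(1,4) a3@(1,4) a4@(1,4) a5@(1,4) a6@(1,4) a7@(1,4) a8@(1,4) | pheromone: 0 0 0 0 0 / 0 0 0 0 29 / 0 0 0 0 0 / 0 0 0 0 0 / 0 0 0 0 0 / 0 0 0 0 0
t=5: a0@(1,4) a1@(1,4) a2@(1,4) a3@(1,4) a4@(1,4) a5@(1,4) a6@(1,4) a7@(1,4) a8@(1,4) | pheromone: 0 0 0 0 0 / 0 0 0 0 37 / 0 0 0 0 0 / 0 0 0 0 0 / 0 0 0 0 0 / 0 0 0 0 0
t=6: a0@(1,4) a1@(1,4) a2@(1,4) a3@(1,4) a4@(1,4) a5@(1,4) a6@(1,4) a7@(1,4) a8@(1,4) | pheromone: 0 0 0 0 0 / 0 0 0 0 45 / 0 0 0 0 0 / 0 0 0 0 0 / 0 0 0 0 0 / 0 0 0 0 0
t=7: a0@(1,4) a1@(1,4) a2@(1,4) a3@(1,4) a4@(1,4) a5@(1,4) a6@(1,4) a7@(1,4) a8@(1,4) | pheromone: 0 0 0 0 0 / 0 0 0 0 53 / 0 0 0 0 0 / 0 0 0 0 0 / 0 0 0 0 0 / 0 0 0 0 0
t=8: a0@(1,4) a1@(1,4) a2@(1,4) a3@(1,4) a4@(1,4) a5@(1,4) a6@(1,4) a7@(1,4) a8@(1,4) | pheromone: 0 0 0 0 0 / 0 0 0 0 61 / 0 0 0 0 0 / 0 0 0 0 0 / 0 0 0 0 0 / 0 0 0 0 0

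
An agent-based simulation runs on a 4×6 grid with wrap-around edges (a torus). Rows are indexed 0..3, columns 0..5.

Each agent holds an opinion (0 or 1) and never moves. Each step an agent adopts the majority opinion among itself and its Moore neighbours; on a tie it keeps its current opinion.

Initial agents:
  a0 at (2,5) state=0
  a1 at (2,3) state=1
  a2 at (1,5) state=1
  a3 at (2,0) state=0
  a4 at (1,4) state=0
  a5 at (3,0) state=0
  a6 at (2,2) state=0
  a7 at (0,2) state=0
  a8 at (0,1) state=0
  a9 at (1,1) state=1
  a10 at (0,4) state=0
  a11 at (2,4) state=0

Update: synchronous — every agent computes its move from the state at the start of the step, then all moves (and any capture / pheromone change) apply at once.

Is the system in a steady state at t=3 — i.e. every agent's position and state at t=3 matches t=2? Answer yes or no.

yes

t=1: a0@(2,5):0 a1@(2,3):0 a2@(1,5):0 a3@(2,0):0 a4@(1,4):0 a5@(3,0):0 a6@(2,2):1 a7@(0,2):0 a8@(0,1):0 a9@(1,1):0 a10@(0,4):0 a11@(2,4):0
t=2: a0@(2,5):0 a1@(2,3):0 a2@(1,5):0 a3@(2,0):0 a4@(1,4):0 a5@(3,0):0 a6@(2,2):0 a7@(0,2):0 a8@(0,1):0 a9@(1,1):0 a10@(0,4):0 a11@(2,4):0
t=3: (unchanged — steady state)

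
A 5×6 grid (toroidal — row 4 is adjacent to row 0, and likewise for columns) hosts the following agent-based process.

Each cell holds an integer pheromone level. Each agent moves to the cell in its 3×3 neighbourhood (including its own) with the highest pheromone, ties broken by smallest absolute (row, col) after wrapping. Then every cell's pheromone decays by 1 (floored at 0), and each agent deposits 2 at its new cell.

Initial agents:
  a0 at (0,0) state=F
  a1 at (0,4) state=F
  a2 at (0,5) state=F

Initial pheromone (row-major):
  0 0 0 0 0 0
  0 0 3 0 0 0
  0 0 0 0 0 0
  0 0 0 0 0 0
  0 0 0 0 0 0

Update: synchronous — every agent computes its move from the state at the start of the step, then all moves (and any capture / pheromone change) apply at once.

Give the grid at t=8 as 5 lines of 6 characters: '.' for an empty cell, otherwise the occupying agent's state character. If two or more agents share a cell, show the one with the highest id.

F..F..
......
......
......
......

t=1: a0@(0,0) a1@(0,3) a2@(0,0) | pheromone: 4 0 0 2 0 0 / 0 0 2 0 0 0 / 0 0 0 0 0 0 / 0 0 0 0 0 0 / 0 0 0 0 0 0
t=2: a0@(0,0) a1@(0,3) a2@(0,0) | pheromone: 7 0 0 3 0 0 / 0 0 1 0 0 0 / 0 0 0 0 0 0 / 0 0 0 0 0 0 / 0 0 0 0 0 0
t=3: a0@(0,0) a1@(0,3) a2@(0,0) | pheromone: 10 0 0 4 0 0 / 0 0 0 0 0 0 / 0 0 0 0 0 0 / 0 0 0 0 0 0 / 0 0 0 0 0 0
t=4: a0@(0,0) a1@(0,3) a2@(0,0) | pheromone: 13 0 0 5 0 0 / 0 0 0 0 0 0 / 0 0 0 0 0 0 / 0 0 0 0 0 0 / 0 0 0 0 0 0
t=5: a0@(0,0) a1@(0,3) a2@(0,0) | pheromone: 16 0 0 6 0 0 / 0 0 0 0 0 0 / 0 0 0 0 0 0 / 0 0 0 0 0 0 / 0 0 0 0 0 0
t=6: a0@(0,0) a1@(0,3) a2@(0,0) | pheromone: 19 0 0 7 0 0 / 0 0 0 0 0 0 / 0 0 0 0 0 0 / 0 0 0 0 0 0 / 0 0 0 0 0 0
t=7: a0@(0,0) a1@(0,3) a2@(0,0) | pheromone: 22 0 0 8 0 0 / 0 0 0 0 0 0 / 0 0 0 0 0 0 / 0 0 0 0 0 0 / 0 0 0 0 0 0
t=8: a0@(0,0) a1@(0,3) a2@(0,0) | pheromone: 25 0 0 9 0 0 / 0 0 0 0 0 0 / 0 0 0 0 0 0 / 0 0 0 0 0 0 / 0 0 0 0 0 0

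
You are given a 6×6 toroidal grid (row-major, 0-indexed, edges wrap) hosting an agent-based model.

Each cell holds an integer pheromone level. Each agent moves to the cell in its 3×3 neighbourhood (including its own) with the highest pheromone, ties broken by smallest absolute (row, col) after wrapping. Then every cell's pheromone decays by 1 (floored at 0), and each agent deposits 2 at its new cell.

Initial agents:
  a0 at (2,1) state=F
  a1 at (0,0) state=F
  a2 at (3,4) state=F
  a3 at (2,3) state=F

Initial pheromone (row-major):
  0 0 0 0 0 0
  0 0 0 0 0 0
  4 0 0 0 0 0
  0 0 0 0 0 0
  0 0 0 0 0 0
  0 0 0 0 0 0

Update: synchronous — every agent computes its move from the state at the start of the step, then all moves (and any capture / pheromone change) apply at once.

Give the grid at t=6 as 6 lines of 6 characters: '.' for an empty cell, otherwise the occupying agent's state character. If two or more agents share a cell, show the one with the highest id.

F.....
..F...
F.....
......
......
......

t=1: a0@(2,0) a1@(0,0) a2@(2,3) a3@(1,2) | pheromone: 2 0 0 0 0 0 / 0 0 2 0 0 0 / 5 0 0 2 0 0 / 0 0 0 0 0 0 / 0 0 0 0 0 0 / 0 0 0 0 0 0
t=2: a0@(2,0) a1@(0,0) a2@(1,2) a3@(1,2) | pheromone: 3 0 0 0 0 0 / 0 0 5 0 0 0 / 6 0 0 1 0 0 / 0 0 0 0 0 0 / 0 0 0 0 0 0 / 0 0 0 0 0 0
t=3: a0@(2,0) a1@(0,0) a2@(1,2) a3@(1,2) | pheromone: 4 0 0 0 0 0 / 0 0 8 0 0 0 / 7 0 0 0 0 0 / 0 0 0 0 0 0 / 0 0 0 0 0 0 / 0 0 0 0 0 0
t=4: a0@(2,0) a1@(0,0) a2@(1,2) a3@(1,2) | pheromone: 5 0 0 0 0 0 / 0 0 11 0 0 0 / 8 0 0 0 0 0 / 0 0 0 0 0 0 / 0 0 0 0 0 0 / 0 0 0 0 0 0
t=5: a0@(2,0) a1@(0,0) a2@(1,2) a3@(1,2) | pheromone: 6 0 0 0 0 0 / 0 0 14 0 0 0 / 9 0 0 0 0 0 / 0 0 0 0 0 0 / 0 0 0 0 0 0 / 0 0 0 0 0 0
t=6: a0@(2,0) a1@(0,0) a2@(1,2) a3@(1,2) | pheromone: 7 0 0 0 0 0 / 0 0 17 0 0 0 / 10 0 0 0 0 0 / 0 0 0 0 0 0 / 0 0 0 0 0 0 / 0 0 0 0 0 0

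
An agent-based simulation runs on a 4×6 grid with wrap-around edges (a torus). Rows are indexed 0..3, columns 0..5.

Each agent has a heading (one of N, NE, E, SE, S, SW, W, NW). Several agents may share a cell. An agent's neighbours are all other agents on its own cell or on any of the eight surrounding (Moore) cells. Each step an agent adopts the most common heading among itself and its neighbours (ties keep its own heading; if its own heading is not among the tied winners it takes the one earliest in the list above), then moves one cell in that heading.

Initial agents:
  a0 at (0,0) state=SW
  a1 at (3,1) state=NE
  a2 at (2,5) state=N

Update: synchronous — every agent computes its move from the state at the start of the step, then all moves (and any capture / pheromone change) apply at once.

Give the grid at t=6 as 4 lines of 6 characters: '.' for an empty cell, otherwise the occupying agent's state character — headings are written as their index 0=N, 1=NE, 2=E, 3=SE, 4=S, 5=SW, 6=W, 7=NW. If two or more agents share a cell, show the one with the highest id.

.....0
.1....
5.....
......

t=1: a0@(1,5):SW a1@(2,2):NE a2@(1,5):N
t=2: a0@(2,4):SW a1@(1,3):NE a2@(0,5):N
t=3: a0@(3,3):SW a1@(0,4):NE a2@(3,5):N
t=4: a0@(0,2):SW a1@(3,5):NE a2@(2,5):N
t=5: a0@(1,1):SW a1@(2,0):NE a2@(1,5):N
t=6: a0@(2,0):SW a1@(1,1):NE a2@(0,5):N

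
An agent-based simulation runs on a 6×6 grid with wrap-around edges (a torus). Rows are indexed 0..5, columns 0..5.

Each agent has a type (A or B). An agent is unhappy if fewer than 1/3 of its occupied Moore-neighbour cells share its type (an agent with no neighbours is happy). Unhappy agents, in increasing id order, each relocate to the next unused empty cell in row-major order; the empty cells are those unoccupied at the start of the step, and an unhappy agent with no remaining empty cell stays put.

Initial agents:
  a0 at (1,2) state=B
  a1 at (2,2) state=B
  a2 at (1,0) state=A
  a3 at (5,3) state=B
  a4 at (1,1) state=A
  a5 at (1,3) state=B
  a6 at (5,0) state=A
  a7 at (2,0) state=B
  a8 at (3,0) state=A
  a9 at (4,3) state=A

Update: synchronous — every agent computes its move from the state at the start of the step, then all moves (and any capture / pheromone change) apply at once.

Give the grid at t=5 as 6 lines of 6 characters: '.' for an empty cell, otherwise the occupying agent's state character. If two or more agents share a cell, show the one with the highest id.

.AB.BA
AABB..
..B...
......
......
A.....

t=1: a0@(1,2):B a1@(2,2):B a2@(1,0):A a3@(0,0):B a4@(0,1):A a5@(1,3):B a6@(5,0):A a7@(0,2):B a8@(0,3):A a9@(0,4):A
t=2: a0@(1,2):B a1@(2,2):B a2@(1,0):A a3@(0,5):B a4@(0,1):A a5@(1,3):B a6@(5,0):A a7@(0,2):B a8@(1,1):A a9@(0,4):A
t=3: a0@(1,2):B a1@(2,2):B a2@(1,0):A a3@(0,0):B a4@(0,1):A a5@(1,3):B a6@(5,0):A a7@(0,2):B a8@(1,1):A a9@(0,3):A
t=4: a0@(1,2):B a1@(2,2):B a2@(1,0):A a3@(0,4):B a4@(0,1):A a5@(1,3):B a6@(5,0):A a7@(0,2):B a8@(1,1):A a9@(0,5):A
t=5: (unchanged — steady state)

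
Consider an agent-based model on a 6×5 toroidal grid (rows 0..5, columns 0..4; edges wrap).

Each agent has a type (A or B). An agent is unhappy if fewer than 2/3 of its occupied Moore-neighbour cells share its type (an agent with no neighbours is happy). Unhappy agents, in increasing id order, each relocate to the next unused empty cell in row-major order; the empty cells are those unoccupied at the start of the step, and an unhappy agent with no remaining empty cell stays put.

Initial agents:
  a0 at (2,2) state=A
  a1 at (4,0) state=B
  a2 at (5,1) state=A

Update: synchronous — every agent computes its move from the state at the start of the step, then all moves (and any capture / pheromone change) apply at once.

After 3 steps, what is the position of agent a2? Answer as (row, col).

(0, 1)

t=1: a0@(2,2):A a1@(0,0):B a2@(0,1):A
t=2: a0@(2,2):A a1@(0,2):B a2@(0,3):A
t=3: a0@(2,2):A a1@(0,0):B a2@(0,1):A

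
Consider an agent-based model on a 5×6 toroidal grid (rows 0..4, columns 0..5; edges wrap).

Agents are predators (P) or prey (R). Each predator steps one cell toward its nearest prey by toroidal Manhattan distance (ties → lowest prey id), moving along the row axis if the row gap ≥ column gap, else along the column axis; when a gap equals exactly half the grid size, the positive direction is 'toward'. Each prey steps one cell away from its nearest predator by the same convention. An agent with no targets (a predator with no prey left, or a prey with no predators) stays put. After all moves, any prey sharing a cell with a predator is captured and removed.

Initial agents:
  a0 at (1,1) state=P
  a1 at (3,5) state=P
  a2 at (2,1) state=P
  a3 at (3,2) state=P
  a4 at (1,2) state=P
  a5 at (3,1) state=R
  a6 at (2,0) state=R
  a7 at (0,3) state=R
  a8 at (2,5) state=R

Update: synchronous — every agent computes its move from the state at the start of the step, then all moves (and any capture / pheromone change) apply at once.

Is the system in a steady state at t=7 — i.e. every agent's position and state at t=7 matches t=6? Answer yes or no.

t=1: a0@(2,1):P a1@(2,5):P a2@(3,1):P a3@(3,1):P a4@(0,2):P a5@(4,1):R a7@(4,3):R a8@(1,5):R
t=2: a0@(3,1):P a1@(1,5):P a2@(4,1):P a3@(4,1):P a4@(4,2):P a5@(0,1):R a7@(3,3):R a8@(0,5):R
t=3: a0@(4,1):P a1@(0,5):P a2@(0,1):P a3@(0,1):P a4@(0,2):P a5@(1,1):R a7@(3,4):R a8@(4,5):R
t=4: a0@(0,1):P a1@(4,5):P a2@(1,1):P a3@(1,1):P a4@(1,2):P a5@(2,1):R a7@(2,4):R a8@(3,5):R
t=5: a0@(1,1):P a1@(3,5):P a2@(2,1):P a3@(2,1):P a4@(2,2):P a5@(3,1):R a7@(1,4):R a8@(2,5):R
t=6: a0@(2,1):P a1@(2,5):P a2@(3,1):P a3@(3,1):P a4@(3,2):P a5@(4,1):R a7@(1,3):R a8@(1,5):R
t=7: a0@(3,1):P a1@(1,5):P a2@(4,1):P a3@(4,1):P a4@(4,2):P a5@(0,1):R a7@(1,4):R a8@(0,5):R

no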